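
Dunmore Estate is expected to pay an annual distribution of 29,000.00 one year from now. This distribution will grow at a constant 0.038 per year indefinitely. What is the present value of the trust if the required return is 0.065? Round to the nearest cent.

1074074.07

Growing perpetuity: P = D₁ / (r − g) = 29,000.0000 / (0.065 − 0.038) = 1,074,074.07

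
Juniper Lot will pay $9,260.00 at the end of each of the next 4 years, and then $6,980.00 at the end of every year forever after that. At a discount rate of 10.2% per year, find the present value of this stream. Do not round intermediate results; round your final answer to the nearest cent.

PV of 4-year annuity: $9,260.00 × [1 − (1+0.102)^−4] / 0.102 = 29226.32286
Perpetuity value at year 4: $6,980.00 / 0.102 = 68431.37255
PV of perpetuity: 68431.37255 / (1+0.102)^4 = 46401.16374
Total PV = 29226.32286 + 46401.16374 = 75627.48660

$75627.49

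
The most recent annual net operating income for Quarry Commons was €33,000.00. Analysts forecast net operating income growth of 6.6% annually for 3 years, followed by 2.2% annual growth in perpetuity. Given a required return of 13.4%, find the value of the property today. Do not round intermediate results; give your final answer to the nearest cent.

D_1 = 35178.00000
D_2 = 37499.74800
D_3 = 39974.73137
Terminal value at year 3: TV = D_3×(1+g_2)/(r−g_2) = 40854.17546/0.112 = 364769.42373
P_0 = D_1/(1+r)^1 + D_2/(1+r)^2 + D_3/(1+r)^3 + TV/(1+r)^3
    = 31021.16402 + 29160.98840 + 27412.35770 + 250137.76404 = 337732.27417

€337732.27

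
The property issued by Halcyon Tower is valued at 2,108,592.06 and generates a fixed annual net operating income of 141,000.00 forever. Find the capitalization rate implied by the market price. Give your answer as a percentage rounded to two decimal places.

P = C/r ⇒ r = C/P = 141,000.00/2,108,592.06 = 0.066869

6.69%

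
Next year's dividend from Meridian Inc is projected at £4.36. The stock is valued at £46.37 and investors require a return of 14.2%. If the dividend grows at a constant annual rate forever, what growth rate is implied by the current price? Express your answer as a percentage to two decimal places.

P = D₁/(r−g) ⇒ g = r − D₁/P = 0.142 − £4.36/£46.37 = 0.047974

4.80%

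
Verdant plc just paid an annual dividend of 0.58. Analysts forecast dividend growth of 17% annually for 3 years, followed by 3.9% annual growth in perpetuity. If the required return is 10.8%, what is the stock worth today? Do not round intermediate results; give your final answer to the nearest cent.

D_1 = 0.67860
D_2 = 0.79396
D_3 = 0.92894
Terminal value at year 3: TV = D_3×(1+g_2)/(r−g_2) = 0.96516/0.069 = 13.98788
P_0 = D_1/(1+r)^1 + D_2/(1+r)^2 + D_3/(1+r)^3 + TV/(1+r)^3
    = 0.61245 + 0.64673 + 0.68291 + 10.28331 = 12.22540

12.23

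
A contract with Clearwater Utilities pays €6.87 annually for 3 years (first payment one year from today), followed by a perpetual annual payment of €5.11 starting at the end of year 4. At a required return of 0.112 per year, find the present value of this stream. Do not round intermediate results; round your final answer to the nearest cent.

PV of 3-year annuity: €6.87 × [1 − (1+0.112)^−3] / 0.112 = 16.73009
Perpetuity value at year 3: €5.11 / 0.112 = 45.62500
PV of perpetuity: 45.62500 / (1+0.112)^3 = 33.18093
Total PV = 16.73009 + 33.18093 = 49.91102

€49.91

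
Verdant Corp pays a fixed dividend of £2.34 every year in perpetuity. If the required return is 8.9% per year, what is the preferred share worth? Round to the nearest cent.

Level perpetuity: PV = C / r = £2.34 / 0.089 = £26.29

£26.29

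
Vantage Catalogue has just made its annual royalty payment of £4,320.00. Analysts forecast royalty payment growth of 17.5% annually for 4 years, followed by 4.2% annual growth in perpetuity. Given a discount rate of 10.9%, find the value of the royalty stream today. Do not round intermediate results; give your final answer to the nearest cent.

D_1 = 5076.00000
D_2 = 5964.30000
D_3 = 7008.05250
D_4 = 8234.46169
Terminal value at year 4: TV = D_4×(1+g_2)/(r−g_2) = 8580.30908/0.067 = 128064.31460
P_0 = D_1/(1+r)^1 + D_2/(1+r)^2 + D_3/(1+r)^3 + D_4/(1+r)^4 + TV/(1+r)^4
    = 4577.09648 + 4849.49357 + 5138.10184 + 5443.88608 + 84664.61638 = 104673.19436

£104673.19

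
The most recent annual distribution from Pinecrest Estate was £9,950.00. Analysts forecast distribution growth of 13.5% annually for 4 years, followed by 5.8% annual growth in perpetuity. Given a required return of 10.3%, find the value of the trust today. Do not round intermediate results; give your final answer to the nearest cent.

£305059.16

D_1 = 11293.25000
D_2 = 12817.83875
D_3 = 14548.24698
D_4 = 16512.26032
Terminal value at year 4: TV = D_4×(1+g_2)/(r−g_2) = 17469.97142/0.045 = 388221.58717
P_0 = D_1/(1+r)^1 + D_2/(1+r)^2 + D_3/(1+r)^3 + D_4/(1+r)^4 + TV/(1+r)^4
    = 10238.66727 + 10535.70930 + 10841.36904 + 11155.89652 + 262287.52258 = 305059.16470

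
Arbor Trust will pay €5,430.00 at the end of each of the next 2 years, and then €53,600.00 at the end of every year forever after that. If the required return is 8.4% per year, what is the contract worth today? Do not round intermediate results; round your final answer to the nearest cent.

PV of 2-year annuity: €5,430.00 × [1 − (1+0.084)^−2] / 0.084 = 9630.28145
Perpetuity value at year 2: €53,600.00 / 0.084 = 638095.23810
PV of perpetuity: 638095.23810 / (1+0.084)^2 = 543033.89634
Total PV = 9630.28145 + 543033.89634 = 552664.17779

€552664.18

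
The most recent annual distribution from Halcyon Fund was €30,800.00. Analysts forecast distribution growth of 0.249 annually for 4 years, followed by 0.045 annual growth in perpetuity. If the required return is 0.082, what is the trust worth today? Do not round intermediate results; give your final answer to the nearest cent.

D_1 = 38469.20000
D_2 = 48048.03080
D_3 = 60011.99047
D_4 = 74954.97610
Terminal value at year 4: TV = D_4×(1+g_2)/(r−g_2) = 78327.95002/0.037 = 2116971.62217
P_0 = D_1/(1+r)^1 + D_2/(1+r)^2 + D_3/(1+r)^3 + D_4/(1+r)^4 + TV/(1+r)^4
    = 35553.78928 + 41041.29650 + 47375.76647 + 54687.92267 + 1544564.30235 = 1723223.07727

€1723223.08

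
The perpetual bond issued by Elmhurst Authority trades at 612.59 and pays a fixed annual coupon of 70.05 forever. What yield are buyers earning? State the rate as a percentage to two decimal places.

P = C/r ⇒ r = C/P = 70.05/612.59 = 0.114351

11.44%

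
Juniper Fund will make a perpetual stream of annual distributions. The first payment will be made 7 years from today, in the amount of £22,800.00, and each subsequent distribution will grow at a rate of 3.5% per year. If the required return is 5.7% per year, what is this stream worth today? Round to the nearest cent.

£743125.63

Value at end of year 6: C₁ / (r − g) = £22,800.00 / (0.057 − 0.035) = £1,036,363.6364
Discount to today: PV = £1,036,363.6364 / (1 + 0.057)^6 = £1,036,363.6364 / 1.394601 = £743,125.63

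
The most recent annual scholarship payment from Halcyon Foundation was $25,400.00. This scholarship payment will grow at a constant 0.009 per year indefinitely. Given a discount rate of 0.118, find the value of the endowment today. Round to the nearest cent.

D₁ = D₀ × (1 + g) = $25,400.00 × 1.009 = $25,628.6000
Growing perpetuity: P = D₁ / (r − g) = $25,628.6000 / (0.118 − 0.009) = $235,124.77

$235124.77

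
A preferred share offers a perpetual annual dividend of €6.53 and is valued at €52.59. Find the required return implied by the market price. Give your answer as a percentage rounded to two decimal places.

12.42%

P = C/r ⇒ r = C/P = €6.53/€52.59 = 0.124168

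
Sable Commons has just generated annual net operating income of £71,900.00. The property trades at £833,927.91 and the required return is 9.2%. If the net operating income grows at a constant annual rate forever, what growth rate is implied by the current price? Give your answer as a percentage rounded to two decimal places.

0.53%

P = D₀(1+g)/(r−g) ⇒ P(r−g) = D₀(1+g) ⇒ g(P+D₀) = P·r − D₀
g = (P·r − D₀)/(P + D₀) = (£833,927.91×0.092 − £71,900.00) / (£833,927.91 + £71,900.00) = 0.005323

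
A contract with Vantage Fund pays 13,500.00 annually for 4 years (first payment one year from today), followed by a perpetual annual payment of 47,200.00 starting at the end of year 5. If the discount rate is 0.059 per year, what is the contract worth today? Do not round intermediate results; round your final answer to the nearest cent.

682958.05

PV of 4-year annuity: 13,500.00 × [1 − (1+0.059)^−4] / 0.059 = 46886.24162
Perpetuity value at year 4: 47,200.00 / 0.059 = 800000.00000
PV of perpetuity: 800000.00000 / (1+0.059)^4 = 636071.80709
Total PV = 46886.24162 + 636071.80709 = 682958.04870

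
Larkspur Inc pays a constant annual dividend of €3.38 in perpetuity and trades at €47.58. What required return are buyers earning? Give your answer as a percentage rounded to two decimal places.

P = C/r ⇒ r = C/P = €3.38/€47.58 = 0.071038

7.10%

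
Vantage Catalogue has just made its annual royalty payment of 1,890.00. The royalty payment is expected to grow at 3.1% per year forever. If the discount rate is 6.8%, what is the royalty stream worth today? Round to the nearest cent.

D₁ = D₀ × (1 + g) = 1,890.00 × 1.031 = 1,948.5900
Growing perpetuity: P = D₁ / (r − g) = 1,948.5900 / (0.068 − 0.031) = 52,664.59

52664.59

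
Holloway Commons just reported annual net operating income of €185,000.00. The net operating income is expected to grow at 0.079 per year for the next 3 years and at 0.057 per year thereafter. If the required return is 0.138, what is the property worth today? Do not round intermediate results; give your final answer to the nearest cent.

€2557196.40

D_1 = 199615.00000
D_2 = 215384.58500
D_3 = 232399.96722
Terminal value at year 3: TV = D_3×(1+g_2)/(r−g_2) = 245646.76535/0.081 = 3032676.11539
P_0 = D_1/(1+r)^1 + D_2/(1+r)^2 + D_3/(1+r)^3 + TV/(1+r)^3
    = 175408.61160 + 166314.49202 + 157691.86018 + 2057781.43472 = 2557196.39851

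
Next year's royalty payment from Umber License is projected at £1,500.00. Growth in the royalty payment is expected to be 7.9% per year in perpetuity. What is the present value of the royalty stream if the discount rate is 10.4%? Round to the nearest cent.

Growing perpetuity: P = D₁ / (r − g) = £1,500.0000 / (0.104 − 0.079) = £60,000.00

£60000.00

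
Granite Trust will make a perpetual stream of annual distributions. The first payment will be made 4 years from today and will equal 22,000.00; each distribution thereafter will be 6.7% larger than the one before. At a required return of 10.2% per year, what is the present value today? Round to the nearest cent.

469688.42

Value at end of year 3: C₁ / (r − g) = 22,000.00 / (0.102 − 0.067) = 628,571.4286
Discount to today: PV = 628,571.4286 / (1 + 0.102)^3 = 628,571.4286 / 1.338273 = 469,688.42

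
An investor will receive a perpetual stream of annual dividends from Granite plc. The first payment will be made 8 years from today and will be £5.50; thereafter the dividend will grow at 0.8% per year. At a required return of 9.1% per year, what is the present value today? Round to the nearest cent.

£36.02

Value at end of year 7: C₁ / (r − g) = £5.50 / (0.091 − 0.008) = £66.2651
Discount to today: PV = £66.2651 / (1 + 0.091)^7 = £66.2651 / 1.839811 = £36.02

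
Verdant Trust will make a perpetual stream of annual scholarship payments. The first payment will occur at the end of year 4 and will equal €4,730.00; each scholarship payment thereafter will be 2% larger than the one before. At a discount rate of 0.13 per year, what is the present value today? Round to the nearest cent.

€29801.16

Value at end of year 3: C₁ / (r − g) = €4,730.00 / (0.13 − 0.02) = €43,000.0000
Discount to today: PV = €43,000.0000 / (1 + 0.13)^3 = €43,000.0000 / 1.442897 = €29,801.16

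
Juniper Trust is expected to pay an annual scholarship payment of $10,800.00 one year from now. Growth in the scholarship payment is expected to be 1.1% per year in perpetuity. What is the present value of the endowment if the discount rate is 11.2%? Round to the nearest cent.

Growing perpetuity: P = D₁ / (r − g) = $10,800.0000 / (0.112 − 0.011) = $106,930.69

$106930.69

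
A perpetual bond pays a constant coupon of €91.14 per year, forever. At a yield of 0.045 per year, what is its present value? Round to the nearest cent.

€2025.33

Level perpetuity: PV = C / r = €91.14 / 0.045 = €2,025.33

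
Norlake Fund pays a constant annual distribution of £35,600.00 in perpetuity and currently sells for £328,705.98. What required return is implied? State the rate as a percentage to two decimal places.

10.83%

P = C/r ⇒ r = C/P = £35,600.00/£328,705.98 = 0.108303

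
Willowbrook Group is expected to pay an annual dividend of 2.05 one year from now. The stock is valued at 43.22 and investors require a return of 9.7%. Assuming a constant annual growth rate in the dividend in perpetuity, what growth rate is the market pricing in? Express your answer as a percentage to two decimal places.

P = D₁/(r−g) ⇒ g = r − D₁/P = 0.097 − 2.05/43.22 = 0.049568

4.96%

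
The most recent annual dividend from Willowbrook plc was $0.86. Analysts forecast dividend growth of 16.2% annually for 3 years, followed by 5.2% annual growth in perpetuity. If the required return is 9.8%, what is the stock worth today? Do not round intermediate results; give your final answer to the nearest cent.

D_1 = 0.99932
D_2 = 1.16121
D_3 = 1.34933
Terminal value at year 3: TV = D_3×(1+g_2)/(r−g_2) = 1.41949/0.046 = 30.85850
P_0 = D_1/(1+r)^1 + D_2/(1+r)^2 + D_3/(1+r)^3 + TV/(1+r)^3
    = 0.91013 + 0.96318 + 1.01932 + 23.31137 = 26.20399

$26.20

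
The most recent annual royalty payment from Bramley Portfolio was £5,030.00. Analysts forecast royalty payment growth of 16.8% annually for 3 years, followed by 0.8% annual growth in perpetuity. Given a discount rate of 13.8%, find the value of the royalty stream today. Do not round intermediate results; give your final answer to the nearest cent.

£58068.06

D_1 = 5875.04000
D_2 = 6862.04672
D_3 = 8014.87057
Terminal value at year 3: TV = D_3×(1+g_2)/(r−g_2) = 8078.98953/0.13 = 62146.07333
P_0 = D_1/(1+r)^1 + D_2/(1+r)^2 + D_3/(1+r)^3 + TV/(1+r)^3
    = 5162.60105 + 5298.69774 + 5438.38222 + 42168.37904 = 58068.06006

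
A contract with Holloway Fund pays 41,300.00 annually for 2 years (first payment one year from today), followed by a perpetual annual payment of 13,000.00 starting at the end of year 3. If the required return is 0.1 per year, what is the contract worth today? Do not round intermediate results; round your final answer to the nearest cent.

179115.70

PV of 2-year annuity: 41,300.00 × [1 − (1+0.1)^−2] / 0.1 = 71677.68595
Perpetuity value at year 2: 13,000.00 / 0.1 = 130000.00000
PV of perpetuity: 130000.00000 / (1+0.1)^2 = 107438.01653
Total PV = 71677.68595 + 107438.01653 = 179115.70248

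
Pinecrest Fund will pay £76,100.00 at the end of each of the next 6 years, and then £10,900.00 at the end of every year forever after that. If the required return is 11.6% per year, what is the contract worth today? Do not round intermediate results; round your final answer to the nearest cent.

£365093.81

PV of 6-year annuity: £76,100.00 × [1 − (1+0.116)^−6] / 0.116 = 316454.95508
Perpetuity value at year 6: £10,900.00 / 0.116 = 93965.51724
PV of perpetuity: 93965.51724 / (1+0.116)^6 = 48638.85482
Total PV = 316454.95508 + 48638.85482 = 365093.80990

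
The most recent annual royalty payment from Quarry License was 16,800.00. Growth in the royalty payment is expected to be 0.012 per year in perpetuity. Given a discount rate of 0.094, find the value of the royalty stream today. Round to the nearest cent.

207336.59

D₁ = D₀ × (1 + g) = 16,800.00 × 1.012 = 17,001.6000
Growing perpetuity: P = D₁ / (r − g) = 17,001.6000 / (0.094 − 0.012) = 207,336.59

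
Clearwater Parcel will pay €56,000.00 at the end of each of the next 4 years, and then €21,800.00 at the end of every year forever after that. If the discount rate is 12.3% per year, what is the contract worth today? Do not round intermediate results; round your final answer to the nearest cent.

PV of 4-year annuity: €56,000.00 × [1 − (1+0.123)^−4] / 0.123 = 169022.42805
Perpetuity value at year 4: €21,800.00 / 0.123 = 177235.77236
PV of perpetuity: 177235.77236 / (1+0.123)^4 = 111437.75572
Total PV = 169022.42805 + 111437.75572 = 280460.18378

€280460.18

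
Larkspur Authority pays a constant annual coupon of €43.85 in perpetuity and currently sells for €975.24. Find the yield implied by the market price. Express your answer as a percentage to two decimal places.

P = C/r ⇒ r = C/P = €43.85/€975.24 = 0.044963

4.50%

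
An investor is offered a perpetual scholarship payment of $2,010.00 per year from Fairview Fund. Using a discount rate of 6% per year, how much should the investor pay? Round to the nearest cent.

Level perpetuity: PV = C / r = $2,010.00 / 0.06 = $33,500.00

$33500.00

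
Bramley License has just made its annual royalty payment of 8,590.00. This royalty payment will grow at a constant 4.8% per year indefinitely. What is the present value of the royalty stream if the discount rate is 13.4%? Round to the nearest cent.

104678.14

D₁ = D₀ × (1 + g) = 8,590.00 × 1.048 = 9,002.3200
Growing perpetuity: P = D₁ / (r − g) = 9,002.3200 / (0.134 − 0.048) = 104,678.14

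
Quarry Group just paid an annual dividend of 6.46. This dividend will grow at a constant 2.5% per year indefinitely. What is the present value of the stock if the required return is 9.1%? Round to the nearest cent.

100.33

D₁ = D₀ × (1 + g) = 6.46 × 1.025 = 6.6215
Growing perpetuity: P = D₁ / (r − g) = 6.6215 / (0.091 − 0.025) = 100.33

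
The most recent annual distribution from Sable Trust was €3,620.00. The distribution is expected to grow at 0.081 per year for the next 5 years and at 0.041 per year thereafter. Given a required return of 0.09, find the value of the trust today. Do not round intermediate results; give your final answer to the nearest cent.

D_1 = 3913.22000
D_2 = 4230.19082
D_3 = 4572.83628
D_4 = 4943.23601
D_5 = 5343.63813
Terminal value at year 5: TV = D_5×(1+g_2)/(r−g_2) = 5562.72730/0.049 = 113525.04685
P_0 = D_1/(1+r)^1 + D_2/(1+r)^2 + D_3/(1+r)^3 + D_4/(1+r)^4 + D_5/(1+r)^5 + TV/(1+r)^5
    = 3590.11009 + 3560.46698 + 3531.06863 + 3501.91302 + 3472.99814 + 73783.49108 = 91440.04793

€91440.05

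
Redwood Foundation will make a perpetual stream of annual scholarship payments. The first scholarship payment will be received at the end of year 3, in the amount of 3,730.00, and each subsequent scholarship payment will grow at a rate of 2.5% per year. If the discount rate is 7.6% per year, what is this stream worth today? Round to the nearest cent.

Value at end of year 2: C₁ / (r − g) = 3,730.00 / (0.076 − 0.025) = 73,137.2549
Discount to today: PV = 73,137.2549 / (1 + 0.076)^2 = 73,137.2549 / 1.157776 = 63,170.47

63170.47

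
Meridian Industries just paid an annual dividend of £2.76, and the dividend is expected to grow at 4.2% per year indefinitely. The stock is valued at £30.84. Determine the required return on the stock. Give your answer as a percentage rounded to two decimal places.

D₁ = £2.76 × 1.042 = £2.8759
P = D₁/(r − g) ⇒ r = D₁/P + g = £2.8759/£30.84 + 0.042 = 0.093253 + 0.042 = 0.135253

13.53%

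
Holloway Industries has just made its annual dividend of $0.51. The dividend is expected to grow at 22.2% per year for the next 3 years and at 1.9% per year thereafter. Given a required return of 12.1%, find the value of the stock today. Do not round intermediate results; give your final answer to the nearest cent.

D_1 = 0.62322
D_2 = 0.76157
D_3 = 0.93064
Terminal value at year 3: TV = D_3×(1+g_2)/(r−g_2) = 0.94833/0.102 = 9.29732
P_0 = D_1/(1+r)^1 + D_2/(1+r)^2 + D_3/(1+r)^3 + TV/(1+r)^3
    = 0.55595 + 0.60604 + 0.66064 + 6.59995 = 8.42259

$8.42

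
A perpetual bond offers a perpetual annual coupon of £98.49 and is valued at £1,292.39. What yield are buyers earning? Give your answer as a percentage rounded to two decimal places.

P = C/r ⇒ r = C/P = £98.49/£1,292.39 = 0.076208

7.62%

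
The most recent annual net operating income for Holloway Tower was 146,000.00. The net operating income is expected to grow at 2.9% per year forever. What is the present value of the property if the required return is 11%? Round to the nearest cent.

1854740.74

D₁ = D₀ × (1 + g) = 146,000.00 × 1.029 = 150,234.0000
Growing perpetuity: P = D₁ / (r − g) = 150,234.0000 / (0.11 − 0.029) = 1,854,740.74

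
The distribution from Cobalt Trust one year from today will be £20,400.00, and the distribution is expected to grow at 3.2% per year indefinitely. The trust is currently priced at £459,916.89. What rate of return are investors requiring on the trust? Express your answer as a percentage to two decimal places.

P = D₁/(r − g) ⇒ r = D₁/P + g = £20,400.0000/£459,916.89 + 0.032 = 0.044356 + 0.032 = 0.076356

7.64%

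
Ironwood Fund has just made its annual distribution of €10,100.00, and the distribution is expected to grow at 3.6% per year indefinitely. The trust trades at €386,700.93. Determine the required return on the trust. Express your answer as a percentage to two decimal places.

D₁ = €10,100.00 × 1.036 = €10,463.6000
P = D₁/(r − g) ⇒ r = D₁/P + g = €10,463.6000/€386,700.93 + 0.036 = 0.027059 + 0.036 = 0.063059

6.31%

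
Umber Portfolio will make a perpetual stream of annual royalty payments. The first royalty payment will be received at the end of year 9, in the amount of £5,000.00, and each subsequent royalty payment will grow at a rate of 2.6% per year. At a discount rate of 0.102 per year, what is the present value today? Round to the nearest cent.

£30248.49

Value at end of year 8: C₁ / (r − g) = £5,000.00 / (0.102 − 0.026) = £65,789.4737
Discount to today: PV = £65,789.4737 / (1 + 0.102)^8 = £65,789.4737 / 2.174967 = £30,248.49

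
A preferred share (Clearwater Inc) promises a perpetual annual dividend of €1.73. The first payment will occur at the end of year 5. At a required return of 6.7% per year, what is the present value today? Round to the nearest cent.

€19.92

Value at end of year 4: C / r = €1.73 / 0.067 = €25.8209
Discount to today: PV = €25.8209 / (1 + 0.067)^4 = €25.8209 / 1.296157 = €19.92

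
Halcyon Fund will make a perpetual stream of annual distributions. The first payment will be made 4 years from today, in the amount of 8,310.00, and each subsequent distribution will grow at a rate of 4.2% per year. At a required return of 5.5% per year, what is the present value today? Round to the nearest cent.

Value at end of year 3: C₁ / (r − g) = 8,310.00 / (0.055 − 0.042) = 639,230.7692
Discount to today: PV = 639,230.7692 / (1 + 0.055)^3 = 639,230.7692 / 1.174241 = 544,377.66

544377.66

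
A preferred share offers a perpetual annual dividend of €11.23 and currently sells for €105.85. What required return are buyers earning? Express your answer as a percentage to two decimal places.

10.61%

P = C/r ⇒ r = C/P = €11.23/€105.85 = 0.106094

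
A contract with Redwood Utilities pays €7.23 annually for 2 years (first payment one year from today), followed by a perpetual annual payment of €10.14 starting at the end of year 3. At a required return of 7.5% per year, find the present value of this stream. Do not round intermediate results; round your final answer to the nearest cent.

PV of 2-year annuity: €7.23 × [1 − (1+0.075)^−2] / 0.075 = 12.98194
Perpetuity value at year 2: €10.14 / 0.075 = 135.20000
PV of perpetuity: 135.20000 / (1+0.075)^2 = 116.99297
Total PV = 12.98194 + 116.99297 = 129.97491

€129.97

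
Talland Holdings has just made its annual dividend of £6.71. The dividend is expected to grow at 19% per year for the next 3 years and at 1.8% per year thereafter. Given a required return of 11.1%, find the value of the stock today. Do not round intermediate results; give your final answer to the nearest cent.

D_1 = 7.98490
D_2 = 9.50203
D_3 = 11.30742
Terminal value at year 3: TV = D_3×(1+g_2)/(r−g_2) = 11.51095/0.093 = 123.77366
P_0 = D_1/(1+r)^1 + D_2/(1+r)^2 + D_3/(1+r)^3 + TV/(1+r)^3
    = 7.18713 + 7.69818 + 8.24558 + 90.25807 = 113.38897

£113.39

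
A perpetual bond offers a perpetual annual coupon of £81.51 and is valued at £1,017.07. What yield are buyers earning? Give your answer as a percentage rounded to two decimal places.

8.01%

P = C/r ⇒ r = C/P = £81.51/£1,017.07 = 0.080142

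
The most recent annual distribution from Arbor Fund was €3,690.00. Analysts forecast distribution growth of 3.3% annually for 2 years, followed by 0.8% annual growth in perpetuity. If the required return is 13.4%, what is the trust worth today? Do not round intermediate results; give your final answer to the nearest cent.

€30919.08

D_1 = 3811.77000
D_2 = 3937.55841
Terminal value at year 2: TV = D_2×(1+g_2)/(r−g_2) = 3969.05888/0.126 = 31500.46728
P_0 = D_1/(1+r)^1 + D_2/(1+r)^2 + TV/(1+r)^2
    = 3361.34921 + 3061.96978 + 24495.75824 = 30919.07722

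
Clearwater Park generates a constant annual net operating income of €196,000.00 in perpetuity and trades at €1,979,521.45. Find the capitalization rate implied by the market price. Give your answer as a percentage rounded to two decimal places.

P = C/r ⇒ r = C/P = €196,000.00/€1,979,521.45 = 0.099014

9.90%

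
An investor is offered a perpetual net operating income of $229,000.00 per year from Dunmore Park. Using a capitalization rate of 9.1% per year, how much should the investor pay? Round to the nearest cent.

Level perpetuity: PV = C / r = $229,000.00 / 0.091 = $2,516,483.52

$2516483.52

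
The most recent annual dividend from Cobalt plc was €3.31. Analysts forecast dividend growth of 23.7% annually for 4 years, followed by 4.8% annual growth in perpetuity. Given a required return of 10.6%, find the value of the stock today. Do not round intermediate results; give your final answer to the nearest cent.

€111.24

D_1 = 4.09447
D_2 = 5.06486
D_3 = 6.26523
D_4 = 7.75009
Terminal value at year 4: TV = D_4×(1+g_2)/(r−g_2) = 8.12210/0.058 = 140.03612
P_0 = D_1/(1+r)^1 + D_2/(1+r)^2 + D_3/(1+r)^3 + D_4/(1+r)^4 + TV/(1+r)^4
    = 3.70205 + 4.14054 + 4.63097 + 5.17948 + 93.58787 = 111.24091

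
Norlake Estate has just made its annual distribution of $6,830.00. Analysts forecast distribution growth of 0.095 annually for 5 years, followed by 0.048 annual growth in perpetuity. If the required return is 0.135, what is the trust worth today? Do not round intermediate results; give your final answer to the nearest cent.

D_1 = 7478.85000
D_2 = 8189.34075
D_3 = 8967.32812
D_4 = 9819.22429
D_5 = 10752.05060
Terminal value at year 5: TV = D_5×(1+g_2)/(r−g_2) = 11268.14903/0.087 = 129518.95436
P_0 = D_1/(1+r)^1 + D_2/(1+r)^2 + D_3/(1+r)^3 + D_4/(1+r)^4 + D_5/(1+r)^5 + TV/(1+r)^5
    = 6589.29515 + 6357.07330 + 6133.03547 + 5916.89325 + 5708.36838 + 68762.87429 = 99467.53986

$99467.54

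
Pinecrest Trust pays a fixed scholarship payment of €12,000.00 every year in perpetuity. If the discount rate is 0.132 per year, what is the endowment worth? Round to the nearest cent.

€90909.09

Level perpetuity: PV = C / r = €12,000.00 / 0.132 = €90,909.09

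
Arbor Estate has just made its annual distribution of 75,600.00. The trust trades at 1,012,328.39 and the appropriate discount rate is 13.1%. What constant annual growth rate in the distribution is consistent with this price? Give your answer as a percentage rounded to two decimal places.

P = D₀(1+g)/(r−g) ⇒ P(r−g) = D₀(1+g) ⇒ g(P+D₀) = P·r − D₀
g = (P·r − D₀)/(P + D₀) = (1,012,328.39×0.131 − 75,600.00) / (1,012,328.39 + 75,600.00) = 0.052407

5.24%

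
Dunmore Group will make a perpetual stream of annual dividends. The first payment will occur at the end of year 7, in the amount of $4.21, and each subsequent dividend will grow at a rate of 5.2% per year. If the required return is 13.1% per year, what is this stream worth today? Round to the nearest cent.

Value at end of year 6: C₁ / (r − g) = $4.21 / (0.131 − 0.052) = $53.2911
Discount to today: PV = $53.2911 / (1 + 0.131)^6 = $53.2911 / 2.093031 = $25.46

$25.46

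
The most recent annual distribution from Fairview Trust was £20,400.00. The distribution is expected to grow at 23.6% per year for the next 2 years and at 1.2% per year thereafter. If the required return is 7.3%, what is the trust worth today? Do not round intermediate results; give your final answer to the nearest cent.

£499642.14

D_1 = 25214.40000
D_2 = 31164.99840
Terminal value at year 2: TV = D_2×(1+g_2)/(r−g_2) = 31538.97838/0.061 = 517032.43247
P_0 = D_1/(1+r)^1 + D_2/(1+r)^2 + TV/(1+r)^2
    = 23498.97484 + 27068.71659 + 449074.44568 = 499642.13711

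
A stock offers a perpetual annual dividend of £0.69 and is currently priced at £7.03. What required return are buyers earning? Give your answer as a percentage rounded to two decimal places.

P = C/r ⇒ r = C/P = £0.69/£7.03 = 0.098151

9.82%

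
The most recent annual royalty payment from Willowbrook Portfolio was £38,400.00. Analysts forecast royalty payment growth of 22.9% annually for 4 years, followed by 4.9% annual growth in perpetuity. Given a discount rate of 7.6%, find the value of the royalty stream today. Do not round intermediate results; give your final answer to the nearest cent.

£2755760.22

D_1 = 47193.60000
D_2 = 58000.93440
D_3 = 71283.14838
D_4 = 87606.98936
Terminal value at year 4: TV = D_4×(1+g_2)/(r−g_2) = 91899.73183/0.027 = 3403693.77165
P_0 = D_1/(1+r)^1 + D_2/(1+r)^2 + D_3/(1+r)^3 + D_4/(1+r)^4 + TV/(1+r)^4
    = 43860.22305 + 50096.85328 + 57220.29059 + 65356.63303 + 2539226.22395 = 2755760.22390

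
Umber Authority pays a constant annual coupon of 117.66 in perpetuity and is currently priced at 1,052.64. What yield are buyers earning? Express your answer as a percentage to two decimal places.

11.18%

P = C/r ⇒ r = C/P = 117.66/1,052.64 = 0.111776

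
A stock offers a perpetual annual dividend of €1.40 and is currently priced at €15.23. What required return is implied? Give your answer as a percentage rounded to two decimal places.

P = C/r ⇒ r = C/P = €1.40/€15.23 = 0.091924

9.19%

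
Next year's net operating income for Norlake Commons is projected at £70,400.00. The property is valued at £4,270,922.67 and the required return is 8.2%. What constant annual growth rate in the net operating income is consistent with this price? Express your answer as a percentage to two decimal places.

P = D₁/(r−g) ⇒ g = r − D₁/P = 0.082 − £70,400.00/£4,270,922.67 = 0.065516

6.55%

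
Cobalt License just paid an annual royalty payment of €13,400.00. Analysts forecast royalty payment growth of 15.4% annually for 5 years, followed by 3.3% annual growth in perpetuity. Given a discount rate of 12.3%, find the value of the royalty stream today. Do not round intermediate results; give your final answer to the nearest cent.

€248992.31

D_1 = 15463.60000
D_2 = 17844.99440
D_3 = 20593.12354
D_4 = 23764.46456
D_5 = 27424.19210
Terminal value at year 5: TV = D_5×(1+g_2)/(r−g_2) = 28329.19044/0.09 = 314768.78272
P_0 = D_1/(1+r)^1 + D_2/(1+r)^2 + D_3/(1+r)^3 + D_4/(1+r)^4 + D_5/(1+r)^5 + TV/(1+r)^5
    = 13769.90205 + 14150.01511 + 14540.62104 + 14942.00951 + 15354.47816 + 176235.28827 = 248992.31414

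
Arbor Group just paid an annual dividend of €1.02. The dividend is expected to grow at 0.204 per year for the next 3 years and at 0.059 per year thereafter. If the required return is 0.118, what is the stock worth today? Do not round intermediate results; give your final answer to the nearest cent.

D_1 = 1.22808
D_2 = 1.47861
D_3 = 1.78024
Terminal value at year 3: TV = D_3×(1+g_2)/(r−g_2) = 1.88528/0.059 = 31.95388
P_0 = D_1/(1+r)^1 + D_2/(1+r)^2 + D_3/(1+r)^3 + TV/(1+r)^3
    = 1.09846 + 1.18296 + 1.27396 + 22.86642 = 26.42180

€26.42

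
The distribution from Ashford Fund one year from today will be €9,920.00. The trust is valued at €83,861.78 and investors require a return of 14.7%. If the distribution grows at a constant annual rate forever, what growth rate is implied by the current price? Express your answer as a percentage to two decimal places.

2.87%

P = D₁/(r−g) ⇒ g = r − D₁/P = 0.147 − €9,920.00/€83,861.78 = 0.028710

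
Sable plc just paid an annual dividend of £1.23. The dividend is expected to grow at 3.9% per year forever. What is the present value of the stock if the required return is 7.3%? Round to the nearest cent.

£37.59

D₁ = D₀ × (1 + g) = £1.23 × 1.039 = £1.2780
Growing perpetuity: P = D₁ / (r − g) = £1.2780 / (0.073 − 0.039) = £37.59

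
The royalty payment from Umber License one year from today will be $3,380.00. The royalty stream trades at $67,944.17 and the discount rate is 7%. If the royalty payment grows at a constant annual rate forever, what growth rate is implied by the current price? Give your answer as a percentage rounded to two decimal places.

2.03%

P = D₁/(r−g) ⇒ g = r − D₁/P = 0.07 − $3,380.00/$67,944.17 = 0.020253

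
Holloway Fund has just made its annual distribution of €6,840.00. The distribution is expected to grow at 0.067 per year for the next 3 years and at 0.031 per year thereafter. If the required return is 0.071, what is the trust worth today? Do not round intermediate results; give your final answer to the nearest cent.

€194700.11

D_1 = 7298.28000
D_2 = 7787.26476
D_3 = 8309.01150
Terminal value at year 3: TV = D_3×(1+g_2)/(r−g_2) = 8566.59086/0.04 = 214164.77138
P_0 = D_1/(1+r)^1 + D_2/(1+r)^2 + D_3/(1+r)^3 + TV/(1+r)^3
    = 6814.45378 + 6789.00297 + 6763.64722 + 174333.00710 = 194700.11108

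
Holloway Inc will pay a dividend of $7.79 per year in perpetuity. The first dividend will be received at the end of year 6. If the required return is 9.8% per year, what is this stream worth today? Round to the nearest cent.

Value at end of year 5: C / r = $7.79 / 0.098 = $79.4898
Discount to today: PV = $79.4898 / (1 + 0.098)^5 = $79.4898 / 1.595922 = $49.81

$49.81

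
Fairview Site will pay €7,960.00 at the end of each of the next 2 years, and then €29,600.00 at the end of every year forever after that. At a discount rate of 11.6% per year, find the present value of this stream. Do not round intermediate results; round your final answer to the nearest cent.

PV of 2-year annuity: €7,960.00 × [1 − (1+0.116)^−2] / 0.116 = 13523.84990
Perpetuity value at year 2: €29,600.00 / 0.116 = 255172.41379
PV of perpetuity: 255172.41379 / (1+0.116)^2 = 204882.72070
Total PV = 13523.84990 + 204882.72070 = 218406.57060

€218406.57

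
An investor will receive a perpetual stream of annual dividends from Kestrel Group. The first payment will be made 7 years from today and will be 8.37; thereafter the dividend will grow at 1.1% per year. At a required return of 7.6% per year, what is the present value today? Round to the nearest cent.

82.97

Value at end of year 6: C₁ / (r − g) = 8.37 / (0.076 − 0.011) = 128.7692
Discount to today: PV = 128.7692 / (1 + 0.076)^6 = 128.7692 / 1.551935 = 82.97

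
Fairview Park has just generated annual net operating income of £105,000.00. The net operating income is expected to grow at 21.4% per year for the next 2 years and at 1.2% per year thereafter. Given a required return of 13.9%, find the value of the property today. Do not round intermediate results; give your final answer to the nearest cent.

D_1 = 127470.00000
D_2 = 154748.58000
Terminal value at year 2: TV = D_2×(1+g_2)/(r−g_2) = 156605.56296/0.127 = 1233114.66898
P_0 = D_1/(1+r)^1 + D_2/(1+r)^2 + TV/(1+r)^2
    = 111913.95961 + 119283.18435 + 950508.52409 = 1181705.66805

£1181705.67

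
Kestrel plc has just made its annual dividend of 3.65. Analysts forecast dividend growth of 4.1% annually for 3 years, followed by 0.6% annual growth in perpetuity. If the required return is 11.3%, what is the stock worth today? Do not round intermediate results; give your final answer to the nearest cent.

37.67

D_1 = 3.79965
D_2 = 3.95544
D_3 = 4.11761
Terminal value at year 3: TV = D_3×(1+g_2)/(r−g_2) = 4.14231/0.107 = 38.71322
P_0 = D_1/(1+r)^1 + D_2/(1+r)^2 + D_3/(1+r)^3 + TV/(1+r)^3
    = 3.41388 + 3.19304 + 2.98648 + 28.07849 = 37.67189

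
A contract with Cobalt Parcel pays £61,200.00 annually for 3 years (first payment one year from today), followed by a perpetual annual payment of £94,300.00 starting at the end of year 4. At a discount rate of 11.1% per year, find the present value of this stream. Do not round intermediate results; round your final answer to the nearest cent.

PV of 3-year annuity: £61,200.00 × [1 − (1+0.111)^−3] / 0.111 = 149295.61156
Perpetuity value at year 3: £94,300.00 / 0.111 = 849549.54955
PV of perpetuity: 849549.54955 / (1+0.111)^3 = 619507.45527
Total PV = 149295.61156 + 619507.45527 = 768803.06683

£768803.07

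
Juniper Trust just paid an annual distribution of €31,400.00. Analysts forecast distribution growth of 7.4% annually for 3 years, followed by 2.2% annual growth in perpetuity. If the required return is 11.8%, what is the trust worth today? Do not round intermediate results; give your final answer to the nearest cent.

€383322.37

D_1 = 33723.60000
D_2 = 36219.14640
D_3 = 38899.36323
Terminal value at year 3: TV = D_3×(1+g_2)/(r−g_2) = 39755.14922/0.096 = 414116.13776
P_0 = D_1/(1+r)^1 + D_2/(1+r)^2 + D_3/(1+r)^3 + TV/(1+r)^3
    = 30164.22182 + 28977.07893 + 27836.65722 + 296344.41327 = 383322.37124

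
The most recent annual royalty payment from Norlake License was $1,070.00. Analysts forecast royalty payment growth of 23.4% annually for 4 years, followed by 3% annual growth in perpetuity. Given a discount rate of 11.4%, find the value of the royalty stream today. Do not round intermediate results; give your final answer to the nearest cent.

$25317.89

D_1 = 1320.38000
D_2 = 1629.34892
D_3 = 2010.61657
D_4 = 2481.10084
Terminal value at year 4: TV = D_4×(1+g_2)/(r−g_2) = 2555.53387/0.084 = 30423.02225
P_0 = D_1/(1+r)^1 + D_2/(1+r)^2 + D_3/(1+r)^3 + D_4/(1+r)^4 + TV/(1+r)^4
    = 1185.26032 + 1312.93648 + 1454.36590 + 1611.03009 + 19754.29758 = 25317.89038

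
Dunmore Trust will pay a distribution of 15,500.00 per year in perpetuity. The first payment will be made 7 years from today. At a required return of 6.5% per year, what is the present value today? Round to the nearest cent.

163425.83

Value at end of year 6: C / r = 15,500.00 / 0.065 = 238,461.5385
Discount to today: PV = 238,461.5385 / (1 + 0.065)^6 = 238,461.5385 / 1.459142 = 163,425.83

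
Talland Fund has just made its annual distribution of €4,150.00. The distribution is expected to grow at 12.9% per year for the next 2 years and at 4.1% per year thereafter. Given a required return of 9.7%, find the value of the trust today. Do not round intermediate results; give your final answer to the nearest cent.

€90378.63

D_1 = 4685.35000
D_2 = 5289.76015
Terminal value at year 2: TV = D_2×(1+g_2)/(r−g_2) = 5506.64032/0.056 = 98332.86279
P_0 = D_1/(1+r)^1 + D_2/(1+r)^2 + TV/(1+r)^2
    = 4271.05743 + 4395.64616 + 81711.92237 = 90378.62596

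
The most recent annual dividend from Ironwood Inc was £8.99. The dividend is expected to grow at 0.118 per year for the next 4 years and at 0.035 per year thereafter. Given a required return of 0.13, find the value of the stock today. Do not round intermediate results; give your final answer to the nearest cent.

£128.86

D_1 = 10.05082
D_2 = 11.23682
D_3 = 12.56276
D_4 = 14.04517
Terminal value at year 4: TV = D_4×(1+g_2)/(r−g_2) = 14.53675/0.095 = 153.01840
P_0 = D_1/(1+r)^1 + D_2/(1+r)^2 + D_3/(1+r)^3 + D_4/(1+r)^4 + TV/(1+r)^4
    = 8.89453 + 8.80008 + 8.70662 + 8.61416 + 93.84905 = 128.86444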